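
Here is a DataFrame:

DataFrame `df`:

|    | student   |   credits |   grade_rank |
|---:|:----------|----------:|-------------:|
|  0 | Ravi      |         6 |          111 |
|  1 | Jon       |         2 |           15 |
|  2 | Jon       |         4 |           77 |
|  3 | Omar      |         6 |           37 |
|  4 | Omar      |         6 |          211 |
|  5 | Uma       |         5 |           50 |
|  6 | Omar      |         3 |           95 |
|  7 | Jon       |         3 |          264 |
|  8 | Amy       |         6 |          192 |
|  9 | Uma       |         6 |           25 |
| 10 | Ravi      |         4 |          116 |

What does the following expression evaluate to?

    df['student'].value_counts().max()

value_counts of student:
student
Jon     3
Omar    3
Ravi    2
Uma     2
Amy     1
Name: count, dtype: int64
The max of the resulting series is 3.

3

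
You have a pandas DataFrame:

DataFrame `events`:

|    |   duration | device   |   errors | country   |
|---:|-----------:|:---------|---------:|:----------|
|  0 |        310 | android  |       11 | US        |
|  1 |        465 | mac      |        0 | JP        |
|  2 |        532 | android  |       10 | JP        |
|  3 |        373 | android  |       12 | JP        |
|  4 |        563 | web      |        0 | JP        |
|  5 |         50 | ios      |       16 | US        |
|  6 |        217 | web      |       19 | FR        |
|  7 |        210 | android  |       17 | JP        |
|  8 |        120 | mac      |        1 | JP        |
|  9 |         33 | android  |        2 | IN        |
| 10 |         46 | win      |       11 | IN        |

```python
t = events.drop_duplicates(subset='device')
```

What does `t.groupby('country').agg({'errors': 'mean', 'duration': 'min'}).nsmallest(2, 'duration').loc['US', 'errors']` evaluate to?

13.5

drop duplicate device (keep=first):
    duration   device  errors country
0        310  android      11      US
1        465      mac       0      JP
4        563      web       0      JP
5         50      ios      16      US
10        46      win      11      IN
group by country: mean(errors), min(duration):
         errors  duration
country                  
IN         11.0        46
JP          0.0       465
US         13.5        50
take 2 rows with smallest duration:
         errors  duration
country                  
IN         11.0        46
US         13.5        50
Reading off the value at row 'US', column 'errors', we get 13.5.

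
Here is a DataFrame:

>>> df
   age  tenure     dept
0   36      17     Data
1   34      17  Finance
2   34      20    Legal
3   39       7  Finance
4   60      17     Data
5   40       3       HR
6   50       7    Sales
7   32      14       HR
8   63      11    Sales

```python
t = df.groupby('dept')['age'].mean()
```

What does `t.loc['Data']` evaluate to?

48.0

group by dept, mean of age:
dept
Data       48.0
Finance    36.5
HR         36.0
Legal      34.0
Sales      56.5
Name: age, dtype: float64
Hence 48.0.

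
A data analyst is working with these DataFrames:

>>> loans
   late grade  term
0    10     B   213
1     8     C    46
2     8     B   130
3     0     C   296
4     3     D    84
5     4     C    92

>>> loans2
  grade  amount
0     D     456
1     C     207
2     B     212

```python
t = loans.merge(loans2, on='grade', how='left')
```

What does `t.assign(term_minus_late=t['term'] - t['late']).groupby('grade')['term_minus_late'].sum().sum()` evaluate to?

828

merge on 'grade' (how='left') → 6 rows:
   late grade  term  amount
0    10     B   213     212
1     8     C    46     207
2     8     B   130     212
3     0     C   296     207
4     3     D    84     456
5     4     C    92     207
add column term_minus_late = t['term'] - t['late']:
   late grade  term  amount  term_minus_late
0    10     B   213     212              203
1     8     C    46     207               38
2     8     B   130     212              122
3     0     C   296     207              296
4     3     D    84     456               81
5     4     C    92     207               88
group by grade, sum of term_minus_late:
grade
B    325
C    422
D     81
Name: term_minus_late, dtype: int64
The sum of the resulting series is 828.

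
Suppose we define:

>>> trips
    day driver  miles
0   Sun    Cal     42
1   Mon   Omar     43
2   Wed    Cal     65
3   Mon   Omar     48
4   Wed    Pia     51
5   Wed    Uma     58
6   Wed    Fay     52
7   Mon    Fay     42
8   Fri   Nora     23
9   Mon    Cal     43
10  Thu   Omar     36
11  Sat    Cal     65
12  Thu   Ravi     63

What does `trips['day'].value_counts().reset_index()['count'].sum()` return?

13

value_counts of day:
day
Mon    4
Wed    4
Thu    2
Sun    1
Fri    1
Sat    1
Name: count, dtype: int64
reset_index():
   day  count
0  Mon      4
1  Wed      4
2  Thu      2
3  Sun      1
4  Fri      1
5  Sat      1
Then the sum of column 'count': 13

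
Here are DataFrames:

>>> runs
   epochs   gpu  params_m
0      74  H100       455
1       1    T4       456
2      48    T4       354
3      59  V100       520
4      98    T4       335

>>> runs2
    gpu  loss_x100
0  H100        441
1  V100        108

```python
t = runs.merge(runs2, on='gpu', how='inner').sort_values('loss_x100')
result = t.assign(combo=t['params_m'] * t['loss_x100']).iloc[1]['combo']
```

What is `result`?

merge on 'gpu' (how='inner') → 2 rows:
   epochs   gpu  params_m  loss_x100
0      74  H100       455        441
1      59  V100       520        108
sort by loss_x100:
   epochs   gpu  params_m  loss_x100
1      59  V100       520        108
0      74  H100       455        441
add column combo = t['params_m'] * t['loss_x100']:
   epochs   gpu  params_m  loss_x100   combo
1      59  V100       520        108   56160
0      74  H100       455        441  200655

200655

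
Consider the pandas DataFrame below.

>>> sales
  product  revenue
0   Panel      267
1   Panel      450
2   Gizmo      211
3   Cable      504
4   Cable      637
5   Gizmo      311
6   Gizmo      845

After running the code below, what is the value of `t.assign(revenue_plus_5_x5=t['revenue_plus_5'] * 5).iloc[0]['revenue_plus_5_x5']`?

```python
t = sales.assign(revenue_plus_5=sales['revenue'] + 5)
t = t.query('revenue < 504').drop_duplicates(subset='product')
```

add column revenue_plus_5 = sales['revenue'] + 5:
  product  revenue  revenue_plus_5
0   Panel      267             272
1   Panel      450             455
2   Gizmo      211             216
3   Cable      504             509
4   Cable      637             642
5   Gizmo      311             316
6   Gizmo      845             850
filter rows where revenue < 504:
  product  revenue  revenue_plus_5
0   Panel      267             272
1   Panel      450             455
2   Gizmo      211             216
5   Gizmo      311             316
drop duplicate product (keep=first):
  product  revenue  revenue_plus_5
0   Panel      267             272
2   Gizmo      211             216
add column revenue_plus_5_x5 = t['revenue_plus_5'] * 5:
  product  revenue  revenue_plus_5  revenue_plus_5_x5
0   Panel      267             272               1360
2   Gizmo      211             216               1080
value at position 0, column 'revenue_plus_5_x5' → 1360

1360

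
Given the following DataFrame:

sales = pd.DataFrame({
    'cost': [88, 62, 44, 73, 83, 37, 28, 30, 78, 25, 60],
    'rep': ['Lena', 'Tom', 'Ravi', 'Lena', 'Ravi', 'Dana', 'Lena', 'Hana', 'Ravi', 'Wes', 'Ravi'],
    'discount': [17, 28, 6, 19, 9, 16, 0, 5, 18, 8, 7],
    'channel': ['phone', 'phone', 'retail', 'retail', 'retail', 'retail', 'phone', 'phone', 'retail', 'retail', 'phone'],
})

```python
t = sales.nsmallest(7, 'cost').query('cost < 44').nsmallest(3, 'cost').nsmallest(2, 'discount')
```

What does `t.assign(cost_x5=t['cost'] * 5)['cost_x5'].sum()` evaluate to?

290

take 7 rows with smallest cost:
    cost   rep  discount channel
9     25   Wes         8  retail
6     28  Lena         0   phone
7     30  Hana         5   phone
5     37  Dana        16  retail
2     44  Ravi         6  retail
10    60  Ravi         7   phone
1     62   Tom        28   phone
filter rows where cost < 44:
   cost   rep  discount channel
9    25   Wes         8  retail
6    28  Lena         0   phone
7    30  Hana         5   phone
5    37  Dana        16  retail
take 3 rows with smallest cost:
   cost   rep  discount channel
9    25   Wes         8  retail
6    28  Lena         0   phone
7    30  Hana         5   phone
take 2 rows with smallest discount:
   cost   rep  discount channel
6    28  Lena         0   phone
7    30  Hana         5   phone
add column cost_x5 = t['cost'] * 5:
   cost   rep  discount channel  cost_x5
6    28  Lena         0   phone      140
7    30  Hana         5   phone      150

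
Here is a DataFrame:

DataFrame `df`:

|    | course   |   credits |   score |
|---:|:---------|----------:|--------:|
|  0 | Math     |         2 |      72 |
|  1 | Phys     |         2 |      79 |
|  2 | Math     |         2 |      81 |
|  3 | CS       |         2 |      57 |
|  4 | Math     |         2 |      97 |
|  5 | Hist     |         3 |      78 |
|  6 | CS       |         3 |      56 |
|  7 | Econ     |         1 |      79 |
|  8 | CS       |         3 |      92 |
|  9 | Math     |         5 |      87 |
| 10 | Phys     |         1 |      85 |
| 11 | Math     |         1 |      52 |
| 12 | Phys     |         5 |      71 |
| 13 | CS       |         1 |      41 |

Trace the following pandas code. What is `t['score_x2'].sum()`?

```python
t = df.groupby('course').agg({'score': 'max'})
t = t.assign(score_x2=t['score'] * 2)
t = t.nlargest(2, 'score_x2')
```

group by course, max of score:
        score
course       
CS         92
Econ       79
Hist       78
Math       97
Phys       85
add column score_x2 = t['score'] * 2:
        score  score_x2
course                 
CS         92       184
Econ       79       158
Hist       78       156
Math       97       194
Phys       85       170
take 2 rows with largest score_x2:
        score  score_x2
course                 
Math       97       194
CS         92       184

378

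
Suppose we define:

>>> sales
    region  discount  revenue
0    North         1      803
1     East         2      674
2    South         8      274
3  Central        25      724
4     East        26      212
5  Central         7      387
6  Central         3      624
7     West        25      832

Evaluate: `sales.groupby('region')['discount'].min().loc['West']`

group by region, min of discount:
region
Central     3
East        2
North       1
South       8
West       25
Name: discount, dtype: int64

25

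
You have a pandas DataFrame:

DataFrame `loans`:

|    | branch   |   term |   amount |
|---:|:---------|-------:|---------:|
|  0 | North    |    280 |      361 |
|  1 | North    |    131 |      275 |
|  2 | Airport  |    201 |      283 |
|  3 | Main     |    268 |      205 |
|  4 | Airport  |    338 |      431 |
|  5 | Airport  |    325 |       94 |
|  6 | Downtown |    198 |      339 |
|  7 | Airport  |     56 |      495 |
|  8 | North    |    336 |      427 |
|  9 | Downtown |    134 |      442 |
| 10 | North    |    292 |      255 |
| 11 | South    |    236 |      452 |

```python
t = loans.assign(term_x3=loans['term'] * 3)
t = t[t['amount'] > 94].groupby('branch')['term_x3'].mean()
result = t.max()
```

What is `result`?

add column term_x3 = loans['term'] * 3:
      branch  term  amount  term_x3
0      North   280     361      840
1      North   131     275      393
2    Airport   201     283      603
3       Main   268     205      804
4    Airport   338     431     1014
5    Airport   325      94      975
6   Downtown   198     339      594
7    Airport    56     495      168
8      North   336     427     1008
9   Downtown   134     442      402
10     North   292     255      876
11     South   236     452      708
filter rows where amount > 94:
      branch  term  amount  term_x3
0      North   280     361      840
1      North   131     275      393
2    Airport   201     283      603
3       Main   268     205      804
4    Airport   338     431     1014
6   Downtown   198     339      594
7    Airport    56     495      168
8      North   336     427     1008
9   Downtown   134     442      402
10     North   292     255      876
11     South   236     452      708
group by branch, mean of term_x3:
branch
Airport     595.00
Downtown    498.00
Main        804.00
North       779.25
South       708.00
Name: term_x3, dtype: float64

804.0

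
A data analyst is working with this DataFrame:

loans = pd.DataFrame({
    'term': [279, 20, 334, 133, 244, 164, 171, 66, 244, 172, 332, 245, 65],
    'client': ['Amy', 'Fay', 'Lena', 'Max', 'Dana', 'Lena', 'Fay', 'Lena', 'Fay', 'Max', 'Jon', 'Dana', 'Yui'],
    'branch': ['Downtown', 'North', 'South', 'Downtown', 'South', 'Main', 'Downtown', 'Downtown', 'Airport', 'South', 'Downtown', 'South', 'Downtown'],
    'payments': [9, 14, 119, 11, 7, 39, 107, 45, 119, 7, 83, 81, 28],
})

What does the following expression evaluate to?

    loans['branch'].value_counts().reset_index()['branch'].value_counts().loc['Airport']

1

value_counts of branch:
branch
Downtown    6
South       4
North       1
Main        1
Airport     1
Name: count, dtype: int64
reset_index():
     branch  count
0  Downtown      6
1     South      4
2     North      1
3      Main      1
4   Airport      1
value_counts of branch:
branch
Downtown    1
South       1
North       1
Main        1
Airport     1
Name: count, dtype: int64
Finally, value at index 'Airport' = 1.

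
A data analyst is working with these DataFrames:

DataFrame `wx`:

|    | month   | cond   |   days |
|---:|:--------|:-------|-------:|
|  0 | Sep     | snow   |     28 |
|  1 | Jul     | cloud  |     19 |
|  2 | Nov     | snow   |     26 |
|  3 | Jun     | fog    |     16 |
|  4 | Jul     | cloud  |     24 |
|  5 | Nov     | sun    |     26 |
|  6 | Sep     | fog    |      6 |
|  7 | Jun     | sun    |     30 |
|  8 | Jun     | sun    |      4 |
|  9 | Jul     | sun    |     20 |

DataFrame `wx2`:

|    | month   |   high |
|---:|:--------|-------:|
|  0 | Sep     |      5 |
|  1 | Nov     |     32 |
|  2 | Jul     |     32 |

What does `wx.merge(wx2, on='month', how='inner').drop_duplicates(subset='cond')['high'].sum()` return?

merge on 'month' (how='inner') → 7 rows:
  month   cond  days  high
0   Sep   snow    28     5
1   Jul  cloud    19    32
2   Nov   snow    26    32
3   Jul  cloud    24    32
4   Nov    sun    26    32
5   Sep    fog     6     5
6   Jul    sun    20    32
drop duplicate cond (keep=first):
  month   cond  days  high
0   Sep   snow    28     5
1   Jul  cloud    19    32
4   Nov    sun    26    32
5   Sep    fog     6     5
sum of column 'high' → 74

74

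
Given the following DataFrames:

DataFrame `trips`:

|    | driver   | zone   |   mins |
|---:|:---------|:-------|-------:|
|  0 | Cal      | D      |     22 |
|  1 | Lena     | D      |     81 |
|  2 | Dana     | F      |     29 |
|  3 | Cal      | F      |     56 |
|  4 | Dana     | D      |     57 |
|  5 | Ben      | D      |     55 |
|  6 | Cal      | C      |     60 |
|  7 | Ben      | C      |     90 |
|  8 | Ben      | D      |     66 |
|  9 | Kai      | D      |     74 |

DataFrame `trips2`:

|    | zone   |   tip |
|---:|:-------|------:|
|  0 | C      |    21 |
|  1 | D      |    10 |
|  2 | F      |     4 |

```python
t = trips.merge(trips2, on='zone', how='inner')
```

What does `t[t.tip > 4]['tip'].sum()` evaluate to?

merge on 'zone' (how='inner') → 10 rows:
  driver zone  mins  tip
0    Cal    D    22   10
1   Lena    D    81   10
2   Dana    F    29    4
3    Cal    F    56    4
4   Dana    D    57   10
5    Ben    D    55   10
6    Cal    C    60   21
7    Ben    C    90   21
8    Ben    D    66   10
9    Kai    D    74   10
filter rows where tip > 4:
  driver zone  mins  tip
0    Cal    D    22   10
1   Lena    D    81   10
4   Dana    D    57   10
5    Ben    D    55   10
6    Cal    C    60   21
7    Ben    C    90   21
8    Ben    D    66   10
9    Kai    D    74   10
Hence 102.

102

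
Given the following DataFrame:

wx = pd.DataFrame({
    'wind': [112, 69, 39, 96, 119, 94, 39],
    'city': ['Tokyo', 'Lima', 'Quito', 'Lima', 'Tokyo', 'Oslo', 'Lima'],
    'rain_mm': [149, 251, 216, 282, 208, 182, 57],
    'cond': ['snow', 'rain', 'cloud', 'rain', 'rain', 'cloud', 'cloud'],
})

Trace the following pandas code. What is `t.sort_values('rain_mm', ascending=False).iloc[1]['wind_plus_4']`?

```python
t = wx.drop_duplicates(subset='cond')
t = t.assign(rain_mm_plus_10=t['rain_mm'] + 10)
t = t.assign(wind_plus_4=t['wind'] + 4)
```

43

drop duplicate cond (keep=first):
   wind   city  rain_mm   cond
0   112  Tokyo      149   snow
1    69   Lima      251   rain
2    39  Quito      216  cloud
add column rain_mm_plus_10 = t['rain_mm'] + 10:
   wind   city  rain_mm   cond  rain_mm_plus_10
0   112  Tokyo      149   snow              159
1    69   Lima      251   rain              261
2    39  Quito      216  cloud              226
add column wind_plus_4 = t['wind'] + 4:
   wind   city  rain_mm   cond  rain_mm_plus_10  wind_plus_4
0   112  Tokyo      149   snow              159          116
1    69   Lima      251   rain              261           73
2    39  Quito      216  cloud              226           43
sort by rain_mm descending:
   wind   city  rain_mm   cond  rain_mm_plus_10  wind_plus_4
1    69   Lima      251   rain              261           73
2    39  Quito      216  cloud              226           43
0   112  Tokyo      149   snow              159          116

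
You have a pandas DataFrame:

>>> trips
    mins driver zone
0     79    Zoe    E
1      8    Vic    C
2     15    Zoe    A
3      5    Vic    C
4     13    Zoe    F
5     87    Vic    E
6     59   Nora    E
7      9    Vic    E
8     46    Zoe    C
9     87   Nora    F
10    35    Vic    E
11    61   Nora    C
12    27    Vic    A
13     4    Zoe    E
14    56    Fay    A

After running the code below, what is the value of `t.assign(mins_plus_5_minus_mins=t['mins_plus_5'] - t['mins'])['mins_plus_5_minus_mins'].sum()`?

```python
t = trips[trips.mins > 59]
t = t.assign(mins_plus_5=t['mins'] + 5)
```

20

filter rows where mins > 59:
    mins driver zone
0     79    Zoe    E
5     87    Vic    E
9     87   Nora    F
11    61   Nora    C
add column mins_plus_5 = t['mins'] + 5:
    mins driver zone  mins_plus_5
0     79    Zoe    E           84
5     87    Vic    E           92
9     87   Nora    F           92
11    61   Nora    C           66
add column mins_plus_5_minus_mins = t['mins_plus_5'] - t['mins']:
    mins driver zone  mins_plus_5  mins_plus_5_minus_mins
0     79    Zoe    E           84                       5
5     87    Vic    E           92                       5
9     87   Nora    F           92                       5
11    61   Nora    C           66                       5
Hence 20.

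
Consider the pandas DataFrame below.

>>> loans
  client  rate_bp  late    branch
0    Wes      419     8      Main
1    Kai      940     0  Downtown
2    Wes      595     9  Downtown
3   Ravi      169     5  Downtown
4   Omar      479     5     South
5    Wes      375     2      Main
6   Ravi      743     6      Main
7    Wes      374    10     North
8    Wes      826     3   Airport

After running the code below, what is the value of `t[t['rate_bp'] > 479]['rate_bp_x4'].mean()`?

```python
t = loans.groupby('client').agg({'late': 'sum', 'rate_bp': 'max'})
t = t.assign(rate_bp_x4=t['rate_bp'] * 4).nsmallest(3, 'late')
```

3366.0

group by client: sum(late), max(rate_bp):
        late  rate_bp
client               
Kai        0      940
Omar       5      479
Ravi      11      743
Wes       32      826
add column rate_bp_x4 = t['rate_bp'] * 4:
        late  rate_bp  rate_bp_x4
client                           
Kai        0      940        3760
Omar       5      479        1916
Ravi      11      743        2972
Wes       32      826        3304
take 3 rows with smallest late:
        late  rate_bp  rate_bp_x4
client                           
Kai        0      940        3760
Omar       5      479        1916
Ravi      11      743        2972
filter rows where rate_bp > 479:
        late  rate_bp  rate_bp_x4
client                           
Kai        0      940        3760
Ravi      11      743        2972
Hence 3366.0.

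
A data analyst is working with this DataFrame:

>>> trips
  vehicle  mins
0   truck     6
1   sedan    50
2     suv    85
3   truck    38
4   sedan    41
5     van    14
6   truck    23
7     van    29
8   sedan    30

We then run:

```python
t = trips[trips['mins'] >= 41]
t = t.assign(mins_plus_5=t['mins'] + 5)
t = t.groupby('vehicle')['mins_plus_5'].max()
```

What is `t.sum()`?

filter rows where mins >= 41:
  vehicle  mins
1   sedan    50
2     suv    85
4   sedan    41
add column mins_plus_5 = t['mins'] + 5:
  vehicle  mins  mins_plus_5
1   sedan    50           55
2     suv    85           90
4   sedan    41           46
group by vehicle, max of mins_plus_5:
vehicle
sedan    55
suv      90
Name: mins_plus_5, dtype: int64
Reading off the sum of the resulting series, we get 145.

145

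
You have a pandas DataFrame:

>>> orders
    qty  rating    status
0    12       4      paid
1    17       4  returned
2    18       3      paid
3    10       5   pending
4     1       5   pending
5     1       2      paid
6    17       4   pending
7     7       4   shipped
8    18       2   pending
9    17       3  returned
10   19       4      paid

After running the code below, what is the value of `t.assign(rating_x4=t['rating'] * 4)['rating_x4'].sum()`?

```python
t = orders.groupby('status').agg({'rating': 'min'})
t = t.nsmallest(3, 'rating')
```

group by status, min of rating:
          rating
status          
paid           2
pending        2
returned       3
shipped        4
take 3 rows with smallest rating:
          rating
status          
paid           2
pending        2
returned       3
add column rating_x4 = t['rating'] * 4:
          rating  rating_x4
status                     
paid           2          8
pending        2          8
returned       3         12
Hence 28.

28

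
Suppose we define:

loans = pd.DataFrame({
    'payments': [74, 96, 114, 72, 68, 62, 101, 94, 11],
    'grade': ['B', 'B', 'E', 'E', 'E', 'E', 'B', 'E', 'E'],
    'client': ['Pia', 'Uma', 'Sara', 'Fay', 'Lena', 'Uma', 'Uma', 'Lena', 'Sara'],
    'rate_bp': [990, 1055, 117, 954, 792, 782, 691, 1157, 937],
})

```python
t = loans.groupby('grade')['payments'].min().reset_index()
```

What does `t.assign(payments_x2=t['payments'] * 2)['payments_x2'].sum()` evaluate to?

group by grade, min of payments:
grade
B    74
E    11
Name: payments, dtype: int64
reset_index():
  grade  payments
0     B        74
1     E        11
add column payments_x2 = t['payments'] * 2:
  grade  payments  payments_x2
0     B        74          148
1     E        11           22
Finally, sum of column 'payments_x2' = 170.

170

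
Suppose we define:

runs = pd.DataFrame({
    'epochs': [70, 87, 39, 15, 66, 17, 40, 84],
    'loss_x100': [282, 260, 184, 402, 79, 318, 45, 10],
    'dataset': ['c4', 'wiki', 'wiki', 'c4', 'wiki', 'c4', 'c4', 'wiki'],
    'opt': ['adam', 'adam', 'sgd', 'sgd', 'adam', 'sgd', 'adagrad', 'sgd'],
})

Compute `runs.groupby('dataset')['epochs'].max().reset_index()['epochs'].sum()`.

157

group by dataset, max of epochs:
dataset
c4      70
wiki    87
Name: epochs, dtype: int64
reset_index():
  dataset  epochs
0      c4      70
1    wiki      87
Finally, sum of column 'epochs' = 157.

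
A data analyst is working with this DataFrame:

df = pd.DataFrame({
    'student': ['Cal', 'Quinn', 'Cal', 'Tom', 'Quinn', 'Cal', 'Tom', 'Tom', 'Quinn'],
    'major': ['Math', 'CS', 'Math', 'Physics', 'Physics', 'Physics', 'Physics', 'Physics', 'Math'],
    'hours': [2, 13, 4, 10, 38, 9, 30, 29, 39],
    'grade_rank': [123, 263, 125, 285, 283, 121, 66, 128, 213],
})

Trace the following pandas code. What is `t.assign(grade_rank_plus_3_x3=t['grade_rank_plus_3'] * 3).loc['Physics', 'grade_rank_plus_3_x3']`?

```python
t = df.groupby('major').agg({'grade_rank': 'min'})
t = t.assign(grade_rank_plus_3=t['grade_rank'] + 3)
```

207

group by major, min of grade_rank:
         grade_rank
major              
CS              263
Math            123
Physics          66
add column grade_rank_plus_3 = t['grade_rank'] + 3:
         grade_rank  grade_rank_plus_3
major                                 
CS              263                266
Math            123                126
Physics          66                 69
add column grade_rank_plus_3_x3 = t['grade_rank_plus_3'] * 3:
         grade_rank  grade_rank_plus_3  grade_rank_plus_3_x3
major                                                       
CS              263                266                   798
Math            123                126                   378
Physics          66                 69                   207
Then the value at row 'Physics', column 'grade_rank_plus_3_x3': 207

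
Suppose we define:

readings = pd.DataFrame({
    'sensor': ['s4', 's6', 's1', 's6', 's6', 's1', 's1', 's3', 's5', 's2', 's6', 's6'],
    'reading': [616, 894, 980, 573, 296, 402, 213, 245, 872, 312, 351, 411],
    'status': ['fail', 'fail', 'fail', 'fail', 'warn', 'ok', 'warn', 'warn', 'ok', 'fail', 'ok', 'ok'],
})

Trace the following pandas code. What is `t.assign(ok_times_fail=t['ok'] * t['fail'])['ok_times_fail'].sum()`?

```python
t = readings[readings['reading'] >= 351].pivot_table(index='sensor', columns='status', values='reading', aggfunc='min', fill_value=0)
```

filter rows where reading >= 351:
   sensor  reading status
0      s4      616   fail
1      s6      894   fail
2      s1      980   fail
3      s6      573   fail
5      s1      402     ok
8      s5      872     ok
10     s6      351     ok
11     s6      411     ok
pivot: rows=sensor, cols=status, min(reading):
status  fail   ok
sensor           
s1       980  402
s4       616    0
s5         0  872
s6       573  351
add column ok_times_fail = t['ok'] * t['fail']:
status  fail   ok  ok_times_fail
sensor                          
s1       980  402         393960
s4       616    0              0
s5         0  872              0
s6       573  351         201123
So sum() = 595083.

595083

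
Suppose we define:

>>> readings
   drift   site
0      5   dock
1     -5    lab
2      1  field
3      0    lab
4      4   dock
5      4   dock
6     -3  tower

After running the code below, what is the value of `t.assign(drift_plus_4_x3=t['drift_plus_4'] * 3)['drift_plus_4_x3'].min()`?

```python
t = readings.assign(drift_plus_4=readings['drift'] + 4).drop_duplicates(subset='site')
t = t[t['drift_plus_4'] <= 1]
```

add column drift_plus_4 = readings['drift'] + 4:
   drift   site  drift_plus_4
0      5   dock             9
1     -5    lab            -1
2      1  field             5
3      0    lab             4
4      4   dock             8
5      4   dock             8
6     -3  tower             1
drop duplicate site (keep=first):
   drift   site  drift_plus_4
0      5   dock             9
1     -5    lab            -1
2      1  field             5
6     -3  tower             1
filter rows where drift_plus_4 <= 1:
   drift   site  drift_plus_4
1     -5    lab            -1
6     -3  tower             1
add column drift_plus_4_x3 = t['drift_plus_4'] * 3:
   drift   site  drift_plus_4  drift_plus_4_x3
1     -5    lab            -1               -3
6     -3  tower             1                3
Reading off the min of column 'drift_plus_4_x3', we get -3.

-3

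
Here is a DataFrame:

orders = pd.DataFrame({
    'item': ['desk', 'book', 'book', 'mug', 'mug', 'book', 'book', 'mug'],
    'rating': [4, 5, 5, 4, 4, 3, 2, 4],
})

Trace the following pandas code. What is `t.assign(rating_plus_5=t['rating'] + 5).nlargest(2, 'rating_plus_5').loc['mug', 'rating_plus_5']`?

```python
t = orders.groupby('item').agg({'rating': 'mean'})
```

9.0

group by item, mean of rating:
      rating
item        
book    3.75
desk    4.00
mug     4.00
add column rating_plus_5 = t['rating'] + 5:
      rating  rating_plus_5
item                       
book    3.75           8.75
desk    4.00           9.00
mug     4.00           9.00
take 2 rows with largest rating_plus_5:
      rating  rating_plus_5
item                       
desk     4.0            9.0
mug      4.0            9.0
Taking the value at row 'mug', column 'rating_plus_5' gives 9.0.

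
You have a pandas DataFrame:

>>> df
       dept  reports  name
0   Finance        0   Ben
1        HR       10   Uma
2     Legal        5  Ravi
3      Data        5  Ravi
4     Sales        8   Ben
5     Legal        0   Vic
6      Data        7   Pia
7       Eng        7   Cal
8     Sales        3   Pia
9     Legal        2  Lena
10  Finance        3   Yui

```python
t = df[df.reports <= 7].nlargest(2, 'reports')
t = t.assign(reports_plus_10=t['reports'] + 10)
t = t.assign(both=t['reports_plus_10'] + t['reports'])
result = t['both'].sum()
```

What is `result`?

filter rows where reports <= 7:
       dept  reports  name
0   Finance        0   Ben
2     Legal        5  Ravi
3      Data        5  Ravi
5     Legal        0   Vic
6      Data        7   Pia
7       Eng        7   Cal
8     Sales        3   Pia
9     Legal        2  Lena
10  Finance        3   Yui
take 2 rows with largest reports:
   dept  reports name
6  Data        7  Pia
7   Eng        7  Cal
add column reports_plus_10 = t['reports'] + 10:
   dept  reports name  reports_plus_10
6  Data        7  Pia               17
7   Eng        7  Cal               17
add column both = t['reports_plus_10'] + t['reports']:
   dept  reports name  reports_plus_10  both
6  Data        7  Pia               17    24
7   Eng        7  Cal               17    24
So sum() = 48.

48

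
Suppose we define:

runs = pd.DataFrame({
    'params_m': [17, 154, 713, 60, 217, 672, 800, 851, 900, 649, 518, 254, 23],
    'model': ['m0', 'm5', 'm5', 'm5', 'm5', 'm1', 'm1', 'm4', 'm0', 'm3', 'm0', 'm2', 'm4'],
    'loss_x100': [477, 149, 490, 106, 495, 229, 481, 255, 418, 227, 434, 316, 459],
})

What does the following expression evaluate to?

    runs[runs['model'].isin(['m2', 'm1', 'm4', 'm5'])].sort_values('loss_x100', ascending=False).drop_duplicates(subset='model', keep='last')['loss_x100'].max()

filter rows where model in ['m2', 'm1', 'm4', 'm5']:
    params_m model  loss_x100
1        154    m5        149
2        713    m5        490
3         60    m5        106
4        217    m5        495
5        672    m1        229
6        800    m1        481
7        851    m4        255
11       254    m2        316
12        23    m4        459
sort by loss_x100 descending:
    params_m model  loss_x100
4        217    m5        495
2        713    m5        490
6        800    m1        481
12        23    m4        459
11       254    m2        316
7        851    m4        255
5        672    m1        229
1        154    m5        149
3         60    m5        106
drop duplicate model (keep=last):
    params_m model  loss_x100
11       254    m2        316
7        851    m4        255
5        672    m1        229
3         60    m5        106
max of column 'loss_x100' → 316

316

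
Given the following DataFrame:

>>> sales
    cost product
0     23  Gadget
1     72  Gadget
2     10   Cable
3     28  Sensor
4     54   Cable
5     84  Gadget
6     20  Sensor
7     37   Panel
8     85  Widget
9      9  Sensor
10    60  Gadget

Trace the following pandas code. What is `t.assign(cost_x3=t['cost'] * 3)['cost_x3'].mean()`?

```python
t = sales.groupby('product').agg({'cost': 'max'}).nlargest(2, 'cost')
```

group by product, max of cost:
         cost
product      
Cable      54
Gadget     84
Panel      37
Sensor     28
Widget     85
take 2 rows with largest cost:
         cost
product      
Widget     85
Gadget     84
add column cost_x3 = t['cost'] * 3:
         cost  cost_x3
product               
Widget     85      255
Gadget     84      252
mean of column 'cost_x3' → 253.5

253.5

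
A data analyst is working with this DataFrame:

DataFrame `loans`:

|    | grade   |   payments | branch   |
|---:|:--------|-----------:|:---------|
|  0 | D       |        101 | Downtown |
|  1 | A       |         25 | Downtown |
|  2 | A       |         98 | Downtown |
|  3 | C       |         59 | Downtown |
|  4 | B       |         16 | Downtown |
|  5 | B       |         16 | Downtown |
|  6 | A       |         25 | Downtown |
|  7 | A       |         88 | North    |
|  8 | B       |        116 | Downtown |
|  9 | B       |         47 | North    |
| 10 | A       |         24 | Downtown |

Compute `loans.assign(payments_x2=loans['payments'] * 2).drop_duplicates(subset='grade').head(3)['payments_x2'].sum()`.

add column payments_x2 = loans['payments'] * 2:
   grade  payments    branch  payments_x2
0      D       101  Downtown          202
1      A        25  Downtown           50
2      A        98  Downtown          196
3      C        59  Downtown          118
4      B        16  Downtown           32
5      B        16  Downtown           32
6      A        25  Downtown           50
7      A        88     North          176
8      B       116  Downtown          232
9      B        47     North           94
10     A        24  Downtown           48
drop duplicate grade (keep=first):
  grade  payments    branch  payments_x2
0     D       101  Downtown          202
1     A        25  Downtown           50
3     C        59  Downtown          118
4     B        16  Downtown           32
take first 3 rows:
  grade  payments    branch  payments_x2
0     D       101  Downtown          202
1     A        25  Downtown           50
3     C        59  Downtown          118
sum of column 'payments_x2' → 370

370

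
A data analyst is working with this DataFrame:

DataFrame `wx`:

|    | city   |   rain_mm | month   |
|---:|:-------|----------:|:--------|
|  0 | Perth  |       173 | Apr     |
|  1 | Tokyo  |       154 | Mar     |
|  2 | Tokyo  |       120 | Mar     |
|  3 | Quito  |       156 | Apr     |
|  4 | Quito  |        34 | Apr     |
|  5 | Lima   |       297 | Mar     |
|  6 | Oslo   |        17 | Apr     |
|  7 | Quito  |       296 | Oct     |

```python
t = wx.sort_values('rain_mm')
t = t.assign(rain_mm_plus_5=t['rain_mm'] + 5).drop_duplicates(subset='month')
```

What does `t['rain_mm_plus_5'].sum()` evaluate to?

448

sort by rain_mm:
    city  rain_mm month
6   Oslo       17   Apr
4  Quito       34   Apr
2  Tokyo      120   Mar
1  Tokyo      154   Mar
3  Quito      156   Apr
0  Perth      173   Apr
7  Quito      296   Oct
5   Lima      297   Mar
add column rain_mm_plus_5 = t['rain_mm'] + 5:
    city  rain_mm month  rain_mm_plus_5
6   Oslo       17   Apr              22
4  Quito       34   Apr              39
2  Tokyo      120   Mar             125
1  Tokyo      154   Mar             159
3  Quito      156   Apr             161
0  Perth      173   Apr             178
7  Quito      296   Oct             301
5   Lima      297   Mar             302
drop duplicate month (keep=first):
    city  rain_mm month  rain_mm_plus_5
6   Oslo       17   Apr              22
2  Tokyo      120   Mar             125
7  Quito      296   Oct             301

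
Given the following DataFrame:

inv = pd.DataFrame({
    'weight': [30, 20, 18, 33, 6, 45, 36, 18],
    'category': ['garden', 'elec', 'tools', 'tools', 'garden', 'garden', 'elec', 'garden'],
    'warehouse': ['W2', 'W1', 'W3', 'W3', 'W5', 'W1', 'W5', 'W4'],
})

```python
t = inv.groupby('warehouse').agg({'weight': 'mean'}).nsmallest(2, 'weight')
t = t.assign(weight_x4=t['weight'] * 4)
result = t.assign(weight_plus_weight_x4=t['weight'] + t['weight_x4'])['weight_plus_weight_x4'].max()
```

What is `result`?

105.0

group by warehouse, mean of weight:
           weight
warehouse        
W1           32.5
W2           30.0
W3           25.5
W4           18.0
W5           21.0
take 2 rows with smallest weight:
           weight
warehouse        
W4           18.0
W5           21.0
add column weight_x4 = t['weight'] * 4:
           weight  weight_x4
warehouse                   
W4           18.0       72.0
W5           21.0       84.0
add column weight_plus_weight_x4 = t['weight'] + t['weight_x4']:
           weight  weight_x4  weight_plus_weight_x4
warehouse                                          
W4           18.0       72.0                   90.0
W5           21.0       84.0                  105.0
Taking the max of column 'weight_plus_weight_x4' gives 105.0.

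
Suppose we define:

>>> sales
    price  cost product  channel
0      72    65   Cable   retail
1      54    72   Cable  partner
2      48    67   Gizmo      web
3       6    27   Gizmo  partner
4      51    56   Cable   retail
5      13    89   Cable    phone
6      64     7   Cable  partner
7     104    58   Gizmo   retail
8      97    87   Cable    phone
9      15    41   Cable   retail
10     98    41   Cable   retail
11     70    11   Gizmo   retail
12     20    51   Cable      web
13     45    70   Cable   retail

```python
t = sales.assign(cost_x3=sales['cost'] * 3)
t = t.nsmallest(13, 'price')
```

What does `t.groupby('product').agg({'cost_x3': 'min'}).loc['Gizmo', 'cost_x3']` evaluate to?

add column cost_x3 = sales['cost'] * 3:
    price  cost product  channel  cost_x3
0      72    65   Cable   retail      195
1      54    72   Cable  partner      216
2      48    67   Gizmo      web      201
3       6    27   Gizmo  partner       81
4      51    56   Cable   retail      168
5      13    89   Cable    phone      267
6      64     7   Cable  partner       21
7     104    58   Gizmo   retail      174
8      97    87   Cable    phone      261
9      15    41   Cable   retail      123
10     98    41   Cable   retail      123
11     70    11   Gizmo   retail       33
12     20    51   Cable      web      153
13     45    70   Cable   retail      210
take 13 rows with smallest price:
    price  cost product  channel  cost_x3
3       6    27   Gizmo  partner       81
5      13    89   Cable    phone      267
9      15    41   Cable   retail      123
12     20    51   Cable      web      153
13     45    70   Cable   retail      210
2      48    67   Gizmo      web      201
4      51    56   Cable   retail      168
1      54    72   Cable  partner      216
6      64     7   Cable  partner       21
11     70    11   Gizmo   retail       33
0      72    65   Cable   retail      195
8      97    87   Cable    phone      261
10     98    41   Cable   retail      123
group by product, min of cost_x3:
         cost_x3
product         
Cable         21
Gizmo         33
Then the value at row 'Gizmo', column 'cost_x3': 33

33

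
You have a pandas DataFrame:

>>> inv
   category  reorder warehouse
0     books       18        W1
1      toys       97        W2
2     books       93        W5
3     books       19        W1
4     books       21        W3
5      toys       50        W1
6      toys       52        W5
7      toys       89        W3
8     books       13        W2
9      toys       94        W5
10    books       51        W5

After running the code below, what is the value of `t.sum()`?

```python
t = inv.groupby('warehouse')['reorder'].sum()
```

group by warehouse, sum of reorder:
warehouse
W1     87
W2    110
W3    110
W5    290
Name: reorder, dtype: int64

597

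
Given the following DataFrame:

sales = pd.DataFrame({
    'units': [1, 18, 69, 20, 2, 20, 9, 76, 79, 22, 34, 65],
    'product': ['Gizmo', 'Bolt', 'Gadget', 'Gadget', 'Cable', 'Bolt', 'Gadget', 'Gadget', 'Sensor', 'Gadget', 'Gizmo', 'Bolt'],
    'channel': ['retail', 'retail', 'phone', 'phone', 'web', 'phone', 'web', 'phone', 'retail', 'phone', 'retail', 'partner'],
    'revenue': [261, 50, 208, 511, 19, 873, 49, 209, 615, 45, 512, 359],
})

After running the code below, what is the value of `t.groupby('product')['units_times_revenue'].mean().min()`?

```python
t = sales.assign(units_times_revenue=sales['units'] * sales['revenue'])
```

add column units_times_revenue = sales['units'] * sales['revenue']:
    units product  channel  revenue  units_times_revenue
0       1   Gizmo   retail      261                  261
1      18    Bolt   retail       50                  900
2      69  Gadget    phone      208                14352
3      20  Gadget    phone      511                10220
4       2   Cable      web       19                   38
5      20    Bolt    phone      873                17460
6       9  Gadget      web       49                  441
7      76  Gadget    phone      209                15884
8      79  Sensor   retail      615                48585
9      22  Gadget    phone       45                  990
10     34   Gizmo   retail      512                17408
11     65    Bolt  partner      359                23335
group by product, mean of units_times_revenue:
product
Bolt      13898.333333
Cable        38.000000
Gadget     8377.400000
Gizmo      8834.500000
Sensor    48585.000000
Name: units_times_revenue, dtype: float64
Hence 38.0.

38.0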